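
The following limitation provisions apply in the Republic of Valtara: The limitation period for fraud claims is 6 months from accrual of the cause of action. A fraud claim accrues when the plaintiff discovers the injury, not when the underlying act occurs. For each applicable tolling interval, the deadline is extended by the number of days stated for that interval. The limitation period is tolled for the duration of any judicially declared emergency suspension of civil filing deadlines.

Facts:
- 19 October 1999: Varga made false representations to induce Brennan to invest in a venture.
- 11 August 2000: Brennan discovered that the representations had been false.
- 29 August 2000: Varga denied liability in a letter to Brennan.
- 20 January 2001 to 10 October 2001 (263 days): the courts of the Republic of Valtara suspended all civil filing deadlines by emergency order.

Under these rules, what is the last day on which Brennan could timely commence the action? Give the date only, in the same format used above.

The claim did not accrue until Brennan discovered the injury on 11 August 2000; the 19 October 1999 act date does not start the clock under the stated rule.
6 months from 11 August 2000 is 11 February 2001.
The emergency suspension of filing deadlines from 20 January 2001 to 10 October 2001 tolled the period for 263 days, extending the deadline to 1 November 2001.
None of the other events listed affects the running of the period under the stated rules.

1 November 2001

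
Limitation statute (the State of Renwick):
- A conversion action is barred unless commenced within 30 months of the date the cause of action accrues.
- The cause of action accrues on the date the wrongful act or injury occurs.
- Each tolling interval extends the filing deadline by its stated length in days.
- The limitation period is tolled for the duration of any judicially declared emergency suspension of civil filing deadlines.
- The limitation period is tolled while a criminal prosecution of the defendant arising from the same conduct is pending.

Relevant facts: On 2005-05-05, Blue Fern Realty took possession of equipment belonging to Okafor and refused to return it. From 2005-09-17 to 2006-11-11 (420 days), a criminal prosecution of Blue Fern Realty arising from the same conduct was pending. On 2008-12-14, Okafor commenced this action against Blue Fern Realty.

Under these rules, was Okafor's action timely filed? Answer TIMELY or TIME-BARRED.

TIMELY

The claim accrued on 2005-05-05, when the wrongful act occurred.
30 months from 2005-05-05 is 2007-11-05.
The period was tolled for 420 days by the pending criminal prosecution (2005-09-17 to 2006-11-11), pushing the deadline to 2008-12-29.
The 2008-12-14 filing precedes the 2008-12-29 deadline; the claim is timely.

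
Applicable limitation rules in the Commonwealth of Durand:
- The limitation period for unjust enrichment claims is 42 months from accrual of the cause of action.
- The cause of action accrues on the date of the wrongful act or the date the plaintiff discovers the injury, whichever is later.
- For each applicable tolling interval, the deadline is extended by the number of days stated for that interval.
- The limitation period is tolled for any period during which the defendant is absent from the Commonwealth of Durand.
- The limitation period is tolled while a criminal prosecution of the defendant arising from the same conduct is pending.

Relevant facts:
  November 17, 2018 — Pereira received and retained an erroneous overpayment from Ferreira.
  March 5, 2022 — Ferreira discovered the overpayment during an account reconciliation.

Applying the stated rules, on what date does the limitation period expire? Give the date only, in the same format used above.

September 5, 2025

Taking the later of the act (November 17, 2018) and discovery (March 5, 2022), the claim accrued on March 5, 2022.
Adding the 42 months base period to March 5, 2022 gives a deadline of September 5, 2025, before any tolling.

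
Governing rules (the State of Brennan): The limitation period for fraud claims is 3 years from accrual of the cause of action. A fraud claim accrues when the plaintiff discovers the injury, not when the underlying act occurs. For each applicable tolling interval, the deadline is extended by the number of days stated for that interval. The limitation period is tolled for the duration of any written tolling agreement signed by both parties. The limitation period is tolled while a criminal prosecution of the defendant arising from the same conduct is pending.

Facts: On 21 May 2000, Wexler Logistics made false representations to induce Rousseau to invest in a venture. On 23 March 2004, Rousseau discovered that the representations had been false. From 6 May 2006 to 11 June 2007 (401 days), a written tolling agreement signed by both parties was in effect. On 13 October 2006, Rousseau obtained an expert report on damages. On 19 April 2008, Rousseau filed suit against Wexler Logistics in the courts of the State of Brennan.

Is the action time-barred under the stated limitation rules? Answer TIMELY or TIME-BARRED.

TIMELY

Under the discovery rule, the claim accrued on 23 March 2004, when Rousseau discovered the injury — not on the 21 May 2000 date of the underlying act.
Adding the 3 years base period to 23 March 2004 gives a deadline of 23 March 2007, before any tolling.
The period was tolled for 401 days by the written tolling agreement (6 May 2006 to 11 June 2007), pushing the deadline to 27 April 2008.
The other events in the timeline have no effect on the limitation period under the stated rules.
Rousseau filed on 19 April 2008, before the 27 April 2008 deadline, so the action is timely.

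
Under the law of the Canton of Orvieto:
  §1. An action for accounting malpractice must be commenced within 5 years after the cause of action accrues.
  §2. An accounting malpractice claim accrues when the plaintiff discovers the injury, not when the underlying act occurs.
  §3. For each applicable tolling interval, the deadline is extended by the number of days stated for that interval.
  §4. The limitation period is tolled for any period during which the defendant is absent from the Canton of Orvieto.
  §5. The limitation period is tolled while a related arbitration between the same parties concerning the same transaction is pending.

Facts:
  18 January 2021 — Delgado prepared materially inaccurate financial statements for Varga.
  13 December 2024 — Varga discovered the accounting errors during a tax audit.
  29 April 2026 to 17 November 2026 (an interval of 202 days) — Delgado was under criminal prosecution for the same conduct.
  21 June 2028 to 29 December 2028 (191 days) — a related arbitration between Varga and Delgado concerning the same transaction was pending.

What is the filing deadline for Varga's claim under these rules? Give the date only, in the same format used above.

The claim did not accrue until Varga discovered the injury on 13 December 2024; the 18 January 2021 act date does not start the clock under the stated rule.
5 years from 13 December 2024 is 13 December 2029.
Because the pending related arbitration ran from 21 June 2028 to 29 December 2028, the deadline is extended by 191 days to 22 June 2030.
The pending criminal prosecution from 29 April 2026 to 17 November 2026 does not toll the period, because no stated rule makes a criminal prosecution a tolling event.

22 June 2030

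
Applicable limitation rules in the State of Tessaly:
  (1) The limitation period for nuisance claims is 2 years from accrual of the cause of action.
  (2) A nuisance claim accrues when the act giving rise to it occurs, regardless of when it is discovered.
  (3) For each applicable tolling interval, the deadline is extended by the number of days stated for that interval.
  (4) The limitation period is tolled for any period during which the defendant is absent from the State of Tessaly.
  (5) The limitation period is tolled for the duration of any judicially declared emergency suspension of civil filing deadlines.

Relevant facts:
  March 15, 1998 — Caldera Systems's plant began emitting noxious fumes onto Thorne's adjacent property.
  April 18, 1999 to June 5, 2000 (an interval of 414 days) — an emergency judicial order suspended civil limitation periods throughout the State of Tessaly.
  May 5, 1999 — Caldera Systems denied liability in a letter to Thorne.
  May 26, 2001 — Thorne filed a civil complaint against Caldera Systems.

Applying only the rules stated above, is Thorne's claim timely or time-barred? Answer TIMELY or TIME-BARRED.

TIME-BARRED

The limitation period began to run on March 15, 1998.
The untolled deadline — 2 years after March 15, 1998 — is March 15, 2000.
The emergency suspension of filing deadlines from April 18, 1999 to June 5, 2000 tolled the period for 414 days, extending the deadline to May 3, 2001.
The other events in the timeline have no effect on the limitation period under the stated rules.
The May 26, 2001 filing falls after the May 3, 2001 deadline; the claim is time-barred.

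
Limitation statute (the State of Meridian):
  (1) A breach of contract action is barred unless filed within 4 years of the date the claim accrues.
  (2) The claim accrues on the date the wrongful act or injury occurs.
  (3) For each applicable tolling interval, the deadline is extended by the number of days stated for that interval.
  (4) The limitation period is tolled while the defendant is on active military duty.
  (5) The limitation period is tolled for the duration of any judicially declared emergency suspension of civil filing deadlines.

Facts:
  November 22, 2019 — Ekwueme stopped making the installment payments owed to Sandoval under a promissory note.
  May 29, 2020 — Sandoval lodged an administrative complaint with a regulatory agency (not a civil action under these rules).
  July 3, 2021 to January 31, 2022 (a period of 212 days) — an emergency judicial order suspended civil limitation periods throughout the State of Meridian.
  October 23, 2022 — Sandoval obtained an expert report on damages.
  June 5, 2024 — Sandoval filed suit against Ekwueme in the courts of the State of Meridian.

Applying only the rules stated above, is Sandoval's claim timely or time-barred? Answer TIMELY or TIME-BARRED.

The claim accrued on November 22, 2019, the date of the act.
4 years from November 22, 2019 is November 22, 2023.
Because the emergency suspension of filing deadlines ran from July 3, 2021 to January 31, 2022, the deadline is extended by 212 days to June 21, 2024.
Nothing else in the chronology tolls or restarts the period.
Filing on June 5, 2024 beat the June 21, 2024 deadline — the action is timely.

TIMELY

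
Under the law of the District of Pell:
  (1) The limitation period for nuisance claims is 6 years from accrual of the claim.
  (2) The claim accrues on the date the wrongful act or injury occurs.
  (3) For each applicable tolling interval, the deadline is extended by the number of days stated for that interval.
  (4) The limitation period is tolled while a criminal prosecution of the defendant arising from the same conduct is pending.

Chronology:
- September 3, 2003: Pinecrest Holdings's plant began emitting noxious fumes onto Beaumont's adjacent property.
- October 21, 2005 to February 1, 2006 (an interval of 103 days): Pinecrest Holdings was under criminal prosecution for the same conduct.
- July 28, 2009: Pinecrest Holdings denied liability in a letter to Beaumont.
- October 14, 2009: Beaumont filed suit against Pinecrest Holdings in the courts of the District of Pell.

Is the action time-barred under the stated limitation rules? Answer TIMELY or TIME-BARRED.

The claim accrued on September 3, 2003, when the wrongful act occurred.
The untolled deadline — 6 years after September 3, 2003 — is September 3, 2009.
Because the pending criminal prosecution ran from October 21, 2005 to February 1, 2006, the deadline is extended by 103 days to December 15, 2009.
Nothing else in the chronology tolls or restarts the period.
The October 14, 2009 filing precedes the December 15, 2009 deadline; the claim is timely.

TIMELY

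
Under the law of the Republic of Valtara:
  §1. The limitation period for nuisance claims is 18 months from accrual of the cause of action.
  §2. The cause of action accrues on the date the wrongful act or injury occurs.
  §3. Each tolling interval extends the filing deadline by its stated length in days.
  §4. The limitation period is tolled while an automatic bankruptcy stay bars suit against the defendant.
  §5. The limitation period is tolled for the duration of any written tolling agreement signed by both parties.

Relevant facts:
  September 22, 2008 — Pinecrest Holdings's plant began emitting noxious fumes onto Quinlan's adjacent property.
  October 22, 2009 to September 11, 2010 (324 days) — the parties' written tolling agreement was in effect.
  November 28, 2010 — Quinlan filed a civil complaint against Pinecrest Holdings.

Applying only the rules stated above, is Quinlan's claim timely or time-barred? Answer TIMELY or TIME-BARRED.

TIMELY

The limitation period began to run on September 22, 2008.
18 months from September 22, 2008 is March 22, 2010.
The period was tolled for 324 days by the written tolling agreement (October 22, 2009 to September 11, 2010), pushing the deadline to February 9, 2011.
The November 28, 2010 filing precedes the February 9, 2011 deadline; the claim is timely.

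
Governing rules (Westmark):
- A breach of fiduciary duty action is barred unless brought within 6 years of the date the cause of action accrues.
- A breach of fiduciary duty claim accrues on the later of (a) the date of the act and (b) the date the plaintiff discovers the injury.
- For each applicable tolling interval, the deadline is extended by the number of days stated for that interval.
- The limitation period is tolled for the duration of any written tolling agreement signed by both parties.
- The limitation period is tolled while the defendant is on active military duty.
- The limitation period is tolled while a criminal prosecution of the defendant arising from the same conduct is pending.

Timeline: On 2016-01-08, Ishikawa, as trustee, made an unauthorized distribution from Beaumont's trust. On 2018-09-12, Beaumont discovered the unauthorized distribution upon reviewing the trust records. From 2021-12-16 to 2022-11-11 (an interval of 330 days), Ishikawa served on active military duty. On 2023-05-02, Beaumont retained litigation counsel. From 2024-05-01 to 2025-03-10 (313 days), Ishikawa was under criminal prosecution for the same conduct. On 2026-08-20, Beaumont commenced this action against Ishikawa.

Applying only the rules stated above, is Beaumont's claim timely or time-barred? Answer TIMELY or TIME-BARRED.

The claim accrued on 2018-09-12 — the later of the 2016-01-08 act and the 2018-09-12 discovery.
Adding the 6 years base period to 2018-09-12 gives a deadline of 2024-09-12, before any tolling.
The defendant's active military service from 2021-12-16 to 2022-11-11 tolled the period for 330 days, extending the deadline to 2025-08-08.
The pending criminal prosecution from 2024-05-01 to 2025-03-10 tolled the period for 313 days, extending the deadline to 2026-06-17.
Nothing else in the chronology tolls or restarts the period.
The 2026-08-20 filing falls after the 2026-06-17 deadline; the claim is time-barred.

TIME-BARRED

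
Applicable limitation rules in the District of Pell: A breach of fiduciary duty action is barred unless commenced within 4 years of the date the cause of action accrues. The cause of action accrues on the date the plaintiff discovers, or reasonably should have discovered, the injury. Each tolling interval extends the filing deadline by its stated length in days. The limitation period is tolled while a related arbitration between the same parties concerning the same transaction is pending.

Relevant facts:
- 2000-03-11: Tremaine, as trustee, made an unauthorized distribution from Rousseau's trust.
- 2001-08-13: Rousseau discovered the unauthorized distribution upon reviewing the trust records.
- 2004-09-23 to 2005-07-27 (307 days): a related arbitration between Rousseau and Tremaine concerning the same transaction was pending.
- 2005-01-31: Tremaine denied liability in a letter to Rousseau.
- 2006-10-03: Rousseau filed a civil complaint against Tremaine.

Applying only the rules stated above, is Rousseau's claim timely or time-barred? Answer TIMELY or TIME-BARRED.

Under the discovery rule, the claim accrued on 2001-08-13, when Rousseau discovered the injury — not on the 2000-03-11 date of the underlying act.
The untolled deadline — 4 years after 2001-08-13 — is 2005-08-13.
Because the pending related arbitration ran from 2004-09-23 to 2005-07-27, the deadline is extended by 307 days to 2006-06-16.
The other events in the timeline have no effect on the limitation period under the stated rules.
Filing on 2006-10-03 missed the 2006-06-16 deadline — the action is time-barred.

TIME-BARRED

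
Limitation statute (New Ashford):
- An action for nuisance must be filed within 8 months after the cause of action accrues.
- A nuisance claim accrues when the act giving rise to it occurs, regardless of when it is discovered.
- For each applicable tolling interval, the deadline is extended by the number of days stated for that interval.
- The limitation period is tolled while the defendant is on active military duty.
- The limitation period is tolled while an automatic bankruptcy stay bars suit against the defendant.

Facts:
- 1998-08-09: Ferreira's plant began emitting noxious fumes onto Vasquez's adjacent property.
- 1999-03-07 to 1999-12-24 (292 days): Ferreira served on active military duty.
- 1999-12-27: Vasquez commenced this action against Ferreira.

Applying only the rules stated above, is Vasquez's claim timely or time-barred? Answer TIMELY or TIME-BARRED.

The limitation period began to run on 1998-08-09.
The untolled deadline — 8 months after 1998-08-09 — is 1999-04-09.
The period was tolled for 292 days by the defendant's active military service (1999-03-07 to 1999-12-24), pushing the deadline to 2000-01-26.
The 1999-12-27 filing precedes the 2000-01-26 deadline; the claim is timely.

TIMELY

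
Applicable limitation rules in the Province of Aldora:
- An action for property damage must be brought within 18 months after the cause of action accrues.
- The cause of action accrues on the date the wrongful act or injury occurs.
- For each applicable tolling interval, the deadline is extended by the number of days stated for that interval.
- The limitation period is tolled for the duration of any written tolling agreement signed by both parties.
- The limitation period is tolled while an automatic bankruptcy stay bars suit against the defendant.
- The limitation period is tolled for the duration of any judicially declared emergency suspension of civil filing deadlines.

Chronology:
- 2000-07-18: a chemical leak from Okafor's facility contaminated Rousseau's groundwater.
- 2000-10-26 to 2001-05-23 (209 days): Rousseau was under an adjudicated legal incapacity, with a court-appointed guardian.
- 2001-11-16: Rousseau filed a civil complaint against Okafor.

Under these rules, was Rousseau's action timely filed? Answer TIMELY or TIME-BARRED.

TIMELY

The claim accrued on 2000-07-18, when the wrongful act occurred.
Adding the 18 months base period to 2000-07-18 gives a deadline of 2002-01-18, before any tolling.
No stated provision tolls the period for the plaintiff's incapacity, so the interval from 2000-10-26 to 2001-05-23 has no effect on the deadline.
Rousseau filed on 2001-11-16, before the 2002-01-18 deadline, so the action is timely.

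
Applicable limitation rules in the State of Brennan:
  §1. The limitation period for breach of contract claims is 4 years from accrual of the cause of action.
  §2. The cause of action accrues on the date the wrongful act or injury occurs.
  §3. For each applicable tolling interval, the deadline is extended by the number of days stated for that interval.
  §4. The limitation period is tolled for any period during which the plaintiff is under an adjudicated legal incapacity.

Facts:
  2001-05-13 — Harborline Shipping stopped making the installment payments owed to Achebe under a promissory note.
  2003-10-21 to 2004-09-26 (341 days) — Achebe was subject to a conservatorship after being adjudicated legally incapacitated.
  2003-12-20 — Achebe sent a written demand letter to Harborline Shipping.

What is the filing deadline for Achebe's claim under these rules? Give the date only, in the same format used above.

2006-04-19

The limitation period began to run on 2001-05-13.
4 years from 2001-05-13 is 2005-05-13.
The plaintiff's legal incapacity from 2003-10-21 to 2004-09-26 tolled the period for 341 days, extending the deadline to 2006-04-19.
Nothing else in the chronology tolls or restarts the period.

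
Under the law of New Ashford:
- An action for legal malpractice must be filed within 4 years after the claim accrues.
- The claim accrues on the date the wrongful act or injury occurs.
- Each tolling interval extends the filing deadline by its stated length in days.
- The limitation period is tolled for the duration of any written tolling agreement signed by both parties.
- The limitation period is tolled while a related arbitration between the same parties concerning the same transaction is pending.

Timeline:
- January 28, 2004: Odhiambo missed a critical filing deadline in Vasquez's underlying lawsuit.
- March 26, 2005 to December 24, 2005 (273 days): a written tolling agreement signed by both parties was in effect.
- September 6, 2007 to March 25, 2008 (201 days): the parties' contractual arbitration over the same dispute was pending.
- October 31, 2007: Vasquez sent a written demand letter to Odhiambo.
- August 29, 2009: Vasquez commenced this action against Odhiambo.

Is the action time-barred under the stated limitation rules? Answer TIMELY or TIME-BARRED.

The claim accrued on January 28, 2004, the date of the act.
4 years from January 28, 2004 is January 28, 2008.
The written tolling agreement from March 26, 2005 to December 24, 2005 tolled the period for 273 days, extending the deadline to October 27, 2008.
The pending related arbitration from September 6, 2007 to March 25, 2008 tolled the period for 201 days, extending the deadline to May 16, 2009.
None of the other events listed affects the running of the period under the stated rules.
The August 29, 2009 filing falls after the May 16, 2009 deadline; the claim is time-barred.

TIME-BARRED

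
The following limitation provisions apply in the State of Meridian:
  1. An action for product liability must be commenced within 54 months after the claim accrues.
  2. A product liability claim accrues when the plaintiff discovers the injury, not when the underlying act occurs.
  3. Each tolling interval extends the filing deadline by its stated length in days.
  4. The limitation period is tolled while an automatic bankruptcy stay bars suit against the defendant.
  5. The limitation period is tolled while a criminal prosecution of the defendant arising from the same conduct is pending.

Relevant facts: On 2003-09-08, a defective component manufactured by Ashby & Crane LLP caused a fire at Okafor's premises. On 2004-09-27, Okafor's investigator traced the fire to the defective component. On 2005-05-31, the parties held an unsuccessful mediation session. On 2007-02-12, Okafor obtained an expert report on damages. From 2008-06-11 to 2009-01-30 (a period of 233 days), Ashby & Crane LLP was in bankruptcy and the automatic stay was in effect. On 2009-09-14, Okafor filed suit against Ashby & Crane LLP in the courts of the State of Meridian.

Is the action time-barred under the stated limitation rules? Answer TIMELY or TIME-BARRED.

TIMELY

The claim did not accrue until Okafor discovered the injury on 2004-09-27; the 2003-09-08 act date does not start the clock under the stated rule.
54 months from 2004-09-27 is 2009-03-27.
Because the automatic bankruptcy stay ran from 2008-06-11 to 2009-01-30, the deadline is extended by 233 days to 2009-11-15.
None of the other events listed affects the running of the period under the stated rules.
Okafor filed on 2009-09-14, before the 2009-11-15 deadline, so the action is timely.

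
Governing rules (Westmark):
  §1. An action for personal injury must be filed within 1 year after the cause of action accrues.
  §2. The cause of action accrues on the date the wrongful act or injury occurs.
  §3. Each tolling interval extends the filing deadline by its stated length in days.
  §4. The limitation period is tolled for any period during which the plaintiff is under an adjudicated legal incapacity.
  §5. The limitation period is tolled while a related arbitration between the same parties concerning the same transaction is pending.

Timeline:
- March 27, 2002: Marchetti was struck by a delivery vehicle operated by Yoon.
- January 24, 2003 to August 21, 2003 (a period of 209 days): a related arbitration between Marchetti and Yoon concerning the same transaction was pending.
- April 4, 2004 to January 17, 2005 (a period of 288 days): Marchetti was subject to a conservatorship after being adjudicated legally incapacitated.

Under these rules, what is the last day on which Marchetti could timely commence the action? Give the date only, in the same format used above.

October 22, 2003

The claim accrued on March 27, 2002, when the wrongful act occurred.
Adding the 1 year base period to March 27, 2002 gives a deadline of March 27, 2003, before any tolling.
Because the pending related arbitration ran from January 24, 2003 to August 21, 2003, the deadline is extended by 209 days to October 22, 2003.
By the time the plaintiff's legal incapacity began on April 4, 2004, the limitation period had already expired on October 22, 2003; that interval cannot revive it.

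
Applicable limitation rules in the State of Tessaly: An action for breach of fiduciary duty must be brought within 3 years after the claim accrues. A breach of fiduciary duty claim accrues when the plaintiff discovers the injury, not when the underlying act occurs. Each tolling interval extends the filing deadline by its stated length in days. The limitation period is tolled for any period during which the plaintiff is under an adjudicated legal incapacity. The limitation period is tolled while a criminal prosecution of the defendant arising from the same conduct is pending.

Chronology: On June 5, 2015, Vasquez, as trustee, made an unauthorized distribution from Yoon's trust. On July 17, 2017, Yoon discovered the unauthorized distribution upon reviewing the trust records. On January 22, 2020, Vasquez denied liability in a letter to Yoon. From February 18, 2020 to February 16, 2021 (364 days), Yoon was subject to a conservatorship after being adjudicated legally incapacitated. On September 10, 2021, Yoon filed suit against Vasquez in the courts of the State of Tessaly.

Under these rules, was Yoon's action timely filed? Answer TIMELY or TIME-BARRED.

Accrual is tied to discovery, so the period began on July 17, 2017 rather than on June 5, 2015 when the act occurred.
Adding the 3 years base period to July 17, 2017 gives a deadline of July 17, 2020, before any tolling.
The plaintiff's legal incapacity from February 18, 2020 to February 16, 2021 tolled the period for 364 days, extending the deadline to July 16, 2021.
None of the other events listed affects the running of the period under the stated rules.
Filing on September 10, 2021 missed the July 16, 2021 deadline — the action is time-barred.

TIME-BARRED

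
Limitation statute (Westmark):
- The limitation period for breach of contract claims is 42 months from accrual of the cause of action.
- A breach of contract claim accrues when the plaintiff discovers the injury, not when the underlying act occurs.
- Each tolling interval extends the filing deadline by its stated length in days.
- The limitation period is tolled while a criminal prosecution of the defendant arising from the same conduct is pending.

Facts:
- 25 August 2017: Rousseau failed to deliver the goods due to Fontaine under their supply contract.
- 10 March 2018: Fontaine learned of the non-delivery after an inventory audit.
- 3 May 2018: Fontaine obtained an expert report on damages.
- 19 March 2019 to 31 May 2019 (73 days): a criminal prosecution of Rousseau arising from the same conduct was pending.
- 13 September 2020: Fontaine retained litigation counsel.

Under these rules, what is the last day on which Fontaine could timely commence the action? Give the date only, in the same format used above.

Accrual is tied to discovery, so the period began on 10 March 2018 rather than on 25 August 2017 when the act occurred.
The untolled deadline — 42 months after 10 March 2018 — is 10 September 2021.
The pending criminal prosecution from 19 March 2019 to 31 May 2019 tolled the period for 73 days, extending the deadline to 22 November 2021.
Nothing else in the chronology tolls or restarts the period.

22 November 2021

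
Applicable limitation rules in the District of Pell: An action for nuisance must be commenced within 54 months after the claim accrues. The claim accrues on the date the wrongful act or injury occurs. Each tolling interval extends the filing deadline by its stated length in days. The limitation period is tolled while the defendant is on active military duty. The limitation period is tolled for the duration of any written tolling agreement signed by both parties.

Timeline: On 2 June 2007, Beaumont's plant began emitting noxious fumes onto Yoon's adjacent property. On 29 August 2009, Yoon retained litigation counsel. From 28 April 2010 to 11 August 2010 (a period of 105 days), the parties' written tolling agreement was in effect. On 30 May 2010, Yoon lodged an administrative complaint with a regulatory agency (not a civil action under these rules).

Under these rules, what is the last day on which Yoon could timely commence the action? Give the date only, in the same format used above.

16 March 2012

The claim accrued on 2 June 2007, when the wrongful act occurred.
Adding the 54 months base period to 2 June 2007 gives a deadline of 2 December 2011, before any tolling.
Because the written tolling agreement ran from 28 April 2010 to 11 August 2010, the deadline is extended by 105 days to 16 March 2012.
Nothing else in the chronology tolls or restarts the period.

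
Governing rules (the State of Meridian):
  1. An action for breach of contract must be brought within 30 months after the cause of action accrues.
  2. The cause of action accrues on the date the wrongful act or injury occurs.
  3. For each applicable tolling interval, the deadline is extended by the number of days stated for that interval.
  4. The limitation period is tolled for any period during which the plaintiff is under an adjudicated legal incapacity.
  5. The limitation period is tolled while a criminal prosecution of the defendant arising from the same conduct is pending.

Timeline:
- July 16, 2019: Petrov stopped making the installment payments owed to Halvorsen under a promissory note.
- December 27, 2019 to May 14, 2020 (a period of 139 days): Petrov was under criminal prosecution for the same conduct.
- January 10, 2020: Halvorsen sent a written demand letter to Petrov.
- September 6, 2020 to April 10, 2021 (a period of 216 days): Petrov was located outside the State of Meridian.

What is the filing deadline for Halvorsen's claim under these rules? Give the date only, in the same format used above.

June 4, 2022

The cause of action accrued on July 16, 2019, the date of the act.
The untolled deadline — 30 months after July 16, 2019 — is January 16, 2022.
The pending criminal prosecution from December 27, 2019 to May 14, 2020 tolled the period for 139 days, extending the deadline to June 4, 2022.
Although the defendant's absence ran from September 6, 2020 to April 10, 2021, the stated rules do not make that a tolling event, so it is disregarded.
Nothing else in the chronology tolls or restarts the period.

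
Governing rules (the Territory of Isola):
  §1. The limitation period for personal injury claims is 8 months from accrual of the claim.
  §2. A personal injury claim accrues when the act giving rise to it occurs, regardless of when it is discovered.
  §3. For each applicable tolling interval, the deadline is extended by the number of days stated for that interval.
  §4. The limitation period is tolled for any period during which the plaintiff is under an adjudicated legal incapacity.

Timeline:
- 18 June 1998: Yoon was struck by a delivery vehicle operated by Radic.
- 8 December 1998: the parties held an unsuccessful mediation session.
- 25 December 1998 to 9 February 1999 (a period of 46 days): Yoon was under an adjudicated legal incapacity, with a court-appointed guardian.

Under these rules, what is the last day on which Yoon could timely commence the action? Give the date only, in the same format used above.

5 April 1999

The claim accrued on 18 June 1998, when the wrongful act occurred.
8 months from 18 June 1998 is 18 February 1999.
The period was tolled for 46 days by the plaintiff's legal incapacity (25 December 1998 to 9 February 1999), pushing the deadline to 5 April 1999.
Nothing else in the chronology tolls or restarts the period.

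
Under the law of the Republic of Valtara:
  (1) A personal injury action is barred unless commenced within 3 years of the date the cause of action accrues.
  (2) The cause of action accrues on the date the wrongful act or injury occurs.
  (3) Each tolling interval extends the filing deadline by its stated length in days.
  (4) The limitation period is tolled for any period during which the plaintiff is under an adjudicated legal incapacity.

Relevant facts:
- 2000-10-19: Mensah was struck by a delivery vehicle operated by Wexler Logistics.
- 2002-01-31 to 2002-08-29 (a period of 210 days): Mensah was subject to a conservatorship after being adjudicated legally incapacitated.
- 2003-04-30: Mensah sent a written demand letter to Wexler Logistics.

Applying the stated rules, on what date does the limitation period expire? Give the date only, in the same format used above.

The cause of action accrued on 2000-10-19, the date of the act.
The untolled deadline — 3 years after 2000-10-19 — is 2003-10-19.
The period was tolled for 210 days by the plaintiff's legal incapacity (2002-01-31 to 2002-08-29), pushing the deadline to 2004-05-16.
None of the other events listed affects the running of the period under the stated rules.

2004-05-16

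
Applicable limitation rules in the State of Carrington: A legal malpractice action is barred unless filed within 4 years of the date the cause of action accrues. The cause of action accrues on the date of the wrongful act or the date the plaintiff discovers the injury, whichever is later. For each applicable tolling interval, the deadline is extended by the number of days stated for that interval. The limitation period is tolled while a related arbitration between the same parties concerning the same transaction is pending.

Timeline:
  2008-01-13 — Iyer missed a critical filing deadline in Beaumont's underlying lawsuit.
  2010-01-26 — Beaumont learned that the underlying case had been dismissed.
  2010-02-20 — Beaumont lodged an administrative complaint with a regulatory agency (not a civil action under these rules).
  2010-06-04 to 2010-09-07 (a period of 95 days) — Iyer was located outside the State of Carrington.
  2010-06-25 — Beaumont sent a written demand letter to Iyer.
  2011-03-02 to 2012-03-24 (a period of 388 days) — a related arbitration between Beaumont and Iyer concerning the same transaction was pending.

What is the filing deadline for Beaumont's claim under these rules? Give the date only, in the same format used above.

Taking the later of the act (2008-01-13) and discovery (2010-01-26), the claim accrued on 2010-01-26.
The untolled deadline — 4 years after 2010-01-26 — is 2014-01-26.
The period was tolled for 388 days by the pending related arbitration (2011-03-02 to 2012-03-24), pushing the deadline to 2015-02-18.
No stated provision tolls the period for the defendant's absence, so the interval from 2010-06-04 to 2010-09-07 has no effect on the deadline.
Nothing else in the chronology tolls or restarts the period.

2015-02-18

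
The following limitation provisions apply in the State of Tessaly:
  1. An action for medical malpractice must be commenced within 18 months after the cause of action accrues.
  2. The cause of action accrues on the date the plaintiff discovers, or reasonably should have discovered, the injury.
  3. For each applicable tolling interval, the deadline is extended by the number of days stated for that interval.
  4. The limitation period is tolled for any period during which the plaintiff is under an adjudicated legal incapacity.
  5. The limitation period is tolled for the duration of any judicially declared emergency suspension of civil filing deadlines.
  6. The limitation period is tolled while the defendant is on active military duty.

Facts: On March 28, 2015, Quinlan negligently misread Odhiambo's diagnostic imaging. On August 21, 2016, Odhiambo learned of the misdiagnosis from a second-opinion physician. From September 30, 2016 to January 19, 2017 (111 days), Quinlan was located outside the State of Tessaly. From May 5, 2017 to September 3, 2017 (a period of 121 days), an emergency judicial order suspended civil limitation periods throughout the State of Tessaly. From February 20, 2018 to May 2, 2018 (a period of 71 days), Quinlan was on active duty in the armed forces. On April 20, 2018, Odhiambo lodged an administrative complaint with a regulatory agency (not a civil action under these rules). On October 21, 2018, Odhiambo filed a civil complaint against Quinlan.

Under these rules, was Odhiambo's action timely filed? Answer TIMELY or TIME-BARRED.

The claim did not accrue until Odhiambo discovered the injury on August 21, 2016; the March 28, 2015 act date does not start the clock under the stated rule.
18 months from August 21, 2016 is February 21, 2018.
Because the emergency suspension of filing deadlines ran from May 5, 2017 to September 3, 2017, the deadline is extended by 121 days to June 22, 2018.
The defendant's active military service from February 20, 2018 to May 2, 2018 tolled the period for 71 days, extending the deadline to September 1, 2018.
Although the defendant's absence ran from September 30, 2016 to January 19, 2017, the stated rules do not make that a tolling event, so it is disregarded.
The other events in the timeline have no effect on the limitation period under the stated rules.
Odhiambo filed on October 21, 2018, after the September 1, 2018 deadline, so the action is time-barred.

TIME-BARRED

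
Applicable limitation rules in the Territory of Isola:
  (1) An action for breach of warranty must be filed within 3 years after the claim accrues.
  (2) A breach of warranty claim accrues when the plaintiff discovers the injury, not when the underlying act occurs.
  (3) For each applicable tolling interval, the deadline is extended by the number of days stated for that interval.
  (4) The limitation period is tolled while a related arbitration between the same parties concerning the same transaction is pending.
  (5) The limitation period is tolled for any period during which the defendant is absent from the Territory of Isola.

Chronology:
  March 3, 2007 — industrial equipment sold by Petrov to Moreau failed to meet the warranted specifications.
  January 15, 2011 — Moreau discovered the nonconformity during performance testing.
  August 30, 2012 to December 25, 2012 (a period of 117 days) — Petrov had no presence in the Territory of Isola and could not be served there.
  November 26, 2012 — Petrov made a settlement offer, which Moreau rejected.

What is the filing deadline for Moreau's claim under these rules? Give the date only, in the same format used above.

May 12, 2014

The claim did not accrue until Moreau discovered the injury on January 15, 2011; the March 3, 2007 act date does not start the clock under the stated rule.
The untolled deadline — 3 years after January 15, 2011 — is January 15, 2014.
Because the defendant's absence from the jurisdiction ran from August 30, 2012 to December 25, 2012, the deadline is extended by 117 days to May 12, 2014.
None of the other events listed affects the running of the period under the stated rules.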